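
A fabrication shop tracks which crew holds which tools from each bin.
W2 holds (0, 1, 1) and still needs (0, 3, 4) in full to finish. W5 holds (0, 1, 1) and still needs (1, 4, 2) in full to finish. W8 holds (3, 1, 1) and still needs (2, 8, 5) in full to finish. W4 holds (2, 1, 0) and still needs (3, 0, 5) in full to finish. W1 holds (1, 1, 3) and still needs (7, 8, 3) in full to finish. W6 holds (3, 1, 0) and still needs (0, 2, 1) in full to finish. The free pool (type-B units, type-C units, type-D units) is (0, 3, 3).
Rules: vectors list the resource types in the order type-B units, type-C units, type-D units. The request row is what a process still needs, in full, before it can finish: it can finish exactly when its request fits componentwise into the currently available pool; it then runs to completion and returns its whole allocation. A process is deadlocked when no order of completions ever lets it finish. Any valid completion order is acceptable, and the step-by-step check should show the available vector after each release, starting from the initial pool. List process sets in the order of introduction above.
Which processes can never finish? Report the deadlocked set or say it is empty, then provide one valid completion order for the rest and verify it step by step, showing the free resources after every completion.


The deadlocked set is W8 and W1.
Key observation: the pool after W6, W5, W2, W4 is (5, 7, 5); every surviving request exceeds it in type-C units, so progress ends there.
A valid finishing order for the others: W6, W5, W2, W4. Walking it through:
  pool = (0, 3, 3)
  W6: need (0, 2, 1) fits (0, 3, 3); releases (3, 1, 0), pool now (3, 4, 3)
  W5: need (1, 4, 2) fits (3, 4, 3); releases (0, 1, 1), pool now (3, 5, 4)
  W2: need (0, 3, 4) fits (3, 5, 4); releases (0, 1, 1), pool now (3, 6, 5)
  W4: need (3, 0, 5) fits (3, 6, 5); releases (2, 1, 0), pool now (5, 7, 5)
The stuck group stays short no matter what:
  W8 cannot run: need (2, 8, 5) vs free (5, 7, 5) (insufficient type-C units)
  W1 cannot run: need (7, 8, 3) vs free (5, 7, 5) (insufficient type-B units and type-C units)


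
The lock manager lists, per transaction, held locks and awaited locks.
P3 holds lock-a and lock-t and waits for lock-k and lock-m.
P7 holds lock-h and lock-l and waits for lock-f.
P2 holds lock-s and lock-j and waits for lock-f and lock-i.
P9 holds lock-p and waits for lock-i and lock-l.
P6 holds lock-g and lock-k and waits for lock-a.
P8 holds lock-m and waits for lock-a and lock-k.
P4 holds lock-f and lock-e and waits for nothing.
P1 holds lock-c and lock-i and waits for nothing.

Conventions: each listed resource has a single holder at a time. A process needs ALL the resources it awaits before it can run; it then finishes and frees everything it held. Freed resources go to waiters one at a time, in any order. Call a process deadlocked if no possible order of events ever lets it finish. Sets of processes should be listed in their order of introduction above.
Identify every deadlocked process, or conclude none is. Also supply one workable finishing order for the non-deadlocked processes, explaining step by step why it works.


Deadlocked: P3, P6 and P8.
Key observation: the loop P3 -> P6 -> P3 blocks itself forever; P8 is caught in further circular waits.
One completion order for the rest: P4, P7, P1, P2, P9.
Step-by-step check:
  P4: no waits; runs immediately, freeing lock-f and lock-e
  P7 waits on lock-f — all released -> runs and releases lock-h and lock-l
  P1: no waits; runs immediately, freeing lock-c and lock-i
  P2 waits on lock-f and lock-i — all released -> runs and releases lock-s and lock-j
  P9 waits on lock-i and lock-l — all released -> runs and releases lock-p


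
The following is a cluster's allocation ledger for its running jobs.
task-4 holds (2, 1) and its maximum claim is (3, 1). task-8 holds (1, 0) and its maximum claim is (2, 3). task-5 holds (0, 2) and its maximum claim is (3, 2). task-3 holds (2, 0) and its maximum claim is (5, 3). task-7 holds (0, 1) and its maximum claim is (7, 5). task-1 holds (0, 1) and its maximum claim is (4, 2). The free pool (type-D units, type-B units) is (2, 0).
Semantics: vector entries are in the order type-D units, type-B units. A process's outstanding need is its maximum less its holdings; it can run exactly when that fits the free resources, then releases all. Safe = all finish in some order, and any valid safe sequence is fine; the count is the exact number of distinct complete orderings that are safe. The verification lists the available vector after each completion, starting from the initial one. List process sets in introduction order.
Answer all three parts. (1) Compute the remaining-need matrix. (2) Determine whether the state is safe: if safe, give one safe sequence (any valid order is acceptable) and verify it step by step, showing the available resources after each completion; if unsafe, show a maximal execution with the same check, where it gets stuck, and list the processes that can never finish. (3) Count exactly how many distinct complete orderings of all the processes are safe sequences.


(1) Remaining need (order type-D units, type-B units):
  task-4: (1, 0)
  task-8: (1, 3)
  task-5: (3, 0)
  task-3: (3, 3)
  task-7: (7, 4)
  task-1: (4, 1)
(2) The state is SAFE; one workable sequence: task-4, task-5, task-8, task-1, task-3, task-7.
Key observation: the first exact fit in this order is task-8 — it needs (1, 3) with (4, 3) free, meeting a requested resource to the last unit.
Step-by-step check:
  pool = (2, 0)
  task-4: need (1, 0) fits (2, 0); releases (2, 1), pool now (4, 1)
  task-5: need (3, 0) fits (4, 1); releases (0, 2), pool now (4, 3)
  task-8: need (1, 3) fits (4, 3); releases (1, 0), pool now (5, 3)
  task-1: need (4, 1) fits (5, 3); releases (0, 1), pool now (5, 4)
  task-3: need (3, 3) fits (5, 4); releases (2, 0), pool now (7, 4)
  task-7: need (7, 4) fits (7, 4); releases (0, 1), pool now (7, 5)
(3) The exact count: 8 of the possible complete orderings are safe sequences.


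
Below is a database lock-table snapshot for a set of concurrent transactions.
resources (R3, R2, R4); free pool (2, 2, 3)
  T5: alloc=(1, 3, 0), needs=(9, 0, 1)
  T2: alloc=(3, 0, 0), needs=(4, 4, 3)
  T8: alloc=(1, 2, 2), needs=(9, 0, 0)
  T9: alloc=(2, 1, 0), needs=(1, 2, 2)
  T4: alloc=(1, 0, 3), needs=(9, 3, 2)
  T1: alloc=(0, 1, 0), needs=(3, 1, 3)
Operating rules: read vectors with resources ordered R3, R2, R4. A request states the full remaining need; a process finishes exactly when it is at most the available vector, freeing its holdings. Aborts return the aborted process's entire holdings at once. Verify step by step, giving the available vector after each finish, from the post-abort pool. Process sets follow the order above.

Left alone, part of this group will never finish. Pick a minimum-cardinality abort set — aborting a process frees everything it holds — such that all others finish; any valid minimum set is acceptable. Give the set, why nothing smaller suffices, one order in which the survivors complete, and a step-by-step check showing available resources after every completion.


The answer: abort T8 and T4.
Key observation: T5 could never have finished before the abort; with (2, 2, 5) returned by T8 and T4, it fits at step 4.
No one abort is enough; case by case: T5 alone leaves T8 blocked (short on R3); T2 alone leaves T5 blocked (short on R3); T8 alone leaves T5 blocked (short on R3); T9 alone leaves T5 blocked (short on R3); T4 alone leaves T5 blocked (short on R3); T1 alone leaves T5 blocked (short on R3).
The survivors complete as T9, T2, T1, T5. Step-by-step check (starting from the post-abort pool):
  pool = (4, 4, 8)
  T9: need (1, 2, 2) fits (4, 4, 8); releases (2, 1, 0), pool now (6, 5, 8)
  T2: need (4, 4, 3) fits (6, 5, 8); releases (3, 0, 0), pool now (9, 5, 8)
  T1: need (3, 1, 3) fits (9, 5, 8); releases (0, 1, 0), pool now (9, 6, 8)
  T5: need (9, 0, 1) fits (9, 6, 8); releases (1, 3, 0), pool now (10, 9, 8)


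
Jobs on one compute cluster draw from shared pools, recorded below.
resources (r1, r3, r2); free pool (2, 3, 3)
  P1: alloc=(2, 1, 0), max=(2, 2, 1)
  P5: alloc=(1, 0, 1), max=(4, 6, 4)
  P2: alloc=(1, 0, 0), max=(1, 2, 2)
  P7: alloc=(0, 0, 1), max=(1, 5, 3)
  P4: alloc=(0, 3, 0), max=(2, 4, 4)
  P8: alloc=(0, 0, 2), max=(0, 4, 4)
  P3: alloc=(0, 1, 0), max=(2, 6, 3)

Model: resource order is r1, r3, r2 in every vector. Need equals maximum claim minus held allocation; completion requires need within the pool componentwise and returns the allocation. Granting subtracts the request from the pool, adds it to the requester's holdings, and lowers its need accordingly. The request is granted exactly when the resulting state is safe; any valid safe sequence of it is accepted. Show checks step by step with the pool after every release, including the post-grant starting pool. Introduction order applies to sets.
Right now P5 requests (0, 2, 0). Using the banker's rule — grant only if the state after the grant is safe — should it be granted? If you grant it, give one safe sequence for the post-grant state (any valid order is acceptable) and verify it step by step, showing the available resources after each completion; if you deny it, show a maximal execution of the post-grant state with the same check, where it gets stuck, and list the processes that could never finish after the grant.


DENY. Granting would leave the state unsafe.
Key observation: after P1, P2 the pool peaks at (5, 2, 3), and each blocked process is short somewhere: P5 on r3; P7 on r3; P4 on r2; P8 on r3; P3 on r3.
After a pretend grant, a maximal execution: P1, P2 — then nothing else fits. Check, step by step:
  pool = (2, 1, 3)
  P1: need (0, 1, 1) fits (2, 1, 3); releases (2, 1, 0), pool now (4, 2, 3)
  P2: need (0, 2, 2) fits (4, 2, 3); releases (1, 0, 0), pool now (5, 2, 3)
  P5 still needs (3, 4, 3) but only (5, 2, 3) is free — short on r3
  P7 still needs (1, 5, 2) but only (5, 2, 3) is free — short on r3
  P4 still needs (2, 1, 4) but only (5, 2, 3) is free — short on r2
  P8 still needs (0, 4, 2) but only (5, 2, 3) is free — short on r3
  P3 still needs (2, 5, 3) but only (5, 2, 3) is free — short on r3
Had the request been granted, P5, P7, P4, P8 and P3 could never finish.


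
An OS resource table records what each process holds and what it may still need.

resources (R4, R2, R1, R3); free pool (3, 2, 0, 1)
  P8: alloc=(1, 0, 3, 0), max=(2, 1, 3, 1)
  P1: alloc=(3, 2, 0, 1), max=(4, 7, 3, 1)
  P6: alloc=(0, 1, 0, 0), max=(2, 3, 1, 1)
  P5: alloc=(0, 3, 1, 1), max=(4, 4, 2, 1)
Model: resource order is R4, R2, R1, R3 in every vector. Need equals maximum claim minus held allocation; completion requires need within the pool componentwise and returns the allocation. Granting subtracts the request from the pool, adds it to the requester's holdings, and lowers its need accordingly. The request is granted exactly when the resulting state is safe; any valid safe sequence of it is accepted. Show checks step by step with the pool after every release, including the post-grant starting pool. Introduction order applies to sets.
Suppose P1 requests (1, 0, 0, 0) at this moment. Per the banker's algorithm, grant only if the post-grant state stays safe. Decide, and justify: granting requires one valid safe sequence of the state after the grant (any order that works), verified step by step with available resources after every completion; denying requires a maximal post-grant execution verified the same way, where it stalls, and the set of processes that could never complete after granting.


DENY. Granting would leave the state unsafe.
Key observation: after P8, P6 the pool peaks at (3, 3, 3, 1), and each blocked process is short somewhere: P1 on R2; P5 on R4.
Pretend the grant happened; the run P8, P6 goes as far as possible. Step-by-step check:
  pool = (2, 2, 0, 1)
  run P8 (needs (1, 1, 0, 1), free (2, 2, 0, 1)); after release of (1, 0, 3, 0) the pool is (3, 2, 3, 1)
  run P6 (needs (2, 2, 1, 1), free (3, 2, 3, 1)); after release of (0, 1, 0, 0) the pool is (3, 3, 3, 1)
  P1 cannot run: need (0, 5, 3, 0) vs free (3, 3, 3, 1) (insufficient R2)
  P5 cannot run: need (4, 1, 1, 0) vs free (3, 3, 3, 1) (insufficient R4)
Processes that could never finish after the grant: P1 and P5.


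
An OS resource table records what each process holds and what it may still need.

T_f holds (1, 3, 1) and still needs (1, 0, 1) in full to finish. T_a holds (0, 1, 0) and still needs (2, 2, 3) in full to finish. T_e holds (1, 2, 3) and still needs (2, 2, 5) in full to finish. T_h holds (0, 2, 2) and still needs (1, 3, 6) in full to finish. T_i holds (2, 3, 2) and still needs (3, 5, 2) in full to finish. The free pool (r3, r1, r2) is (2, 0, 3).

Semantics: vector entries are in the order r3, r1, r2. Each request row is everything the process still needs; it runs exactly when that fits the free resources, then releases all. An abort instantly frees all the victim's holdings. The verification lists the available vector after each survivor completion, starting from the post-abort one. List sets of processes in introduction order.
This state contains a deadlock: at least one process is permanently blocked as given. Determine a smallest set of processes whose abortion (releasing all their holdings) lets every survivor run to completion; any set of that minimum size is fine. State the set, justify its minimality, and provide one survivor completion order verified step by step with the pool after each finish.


Minimum abort set: T_e.
Key observation: before aborting T_e, T_i was permanently blocked — no order could ever run it; afterwards it completes at step 3.
Why nothing smaller works: aborting no one leaves the state deadlocked as given.
One survivor order: T_f, T_a, T_i, T_h. Step-by-step check (post-abort pool first):
  pool = (3, 2, 6)
  T_f needs (1, 0, 1) <= (3, 2, 6) -> finishes; pool += (1, 3, 1) = (4, 5, 7)
  T_a needs (2, 2, 3) <= (4, 5, 7) -> finishes; pool += (0, 1, 0) = (4, 6, 7)
  T_i needs (3, 5, 2) <= (4, 6, 7) -> finishes; pool += (2, 3, 2) = (6, 9, 9)
  T_h needs (1, 3, 6) <= (6, 9, 9) -> finishes; pool += (0, 2, 2) = (6, 11, 11)


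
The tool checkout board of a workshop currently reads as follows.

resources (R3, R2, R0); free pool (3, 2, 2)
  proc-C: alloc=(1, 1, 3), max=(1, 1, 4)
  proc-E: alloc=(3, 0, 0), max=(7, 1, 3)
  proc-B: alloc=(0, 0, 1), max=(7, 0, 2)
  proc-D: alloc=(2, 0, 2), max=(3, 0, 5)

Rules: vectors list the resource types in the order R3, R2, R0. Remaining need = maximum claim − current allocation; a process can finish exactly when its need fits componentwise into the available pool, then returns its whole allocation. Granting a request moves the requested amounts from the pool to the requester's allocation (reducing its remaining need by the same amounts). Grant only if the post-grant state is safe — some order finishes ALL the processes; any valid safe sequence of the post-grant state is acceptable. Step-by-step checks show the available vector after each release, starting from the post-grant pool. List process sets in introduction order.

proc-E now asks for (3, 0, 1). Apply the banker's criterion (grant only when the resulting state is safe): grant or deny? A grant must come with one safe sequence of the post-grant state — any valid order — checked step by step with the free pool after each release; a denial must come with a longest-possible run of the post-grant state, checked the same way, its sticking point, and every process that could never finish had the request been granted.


GRANT: granting preserves safety; a valid post-grant sequence is proc-C, proc-E, proc-D, proc-B.
Key observation: even at the reduced pool (0, 2, 1), proc-C fits immediately, so safety survives the grant.
Step-by-step check of the post-grant state:
  pool = (0, 2, 1)
  proc-C needs (0, 0, 1) <= (0, 2, 1) -> finishes; pool += (1, 1, 3) = (1, 3, 4)
  proc-E needs (1, 1, 2) <= (1, 3, 4) -> finishes; pool += (6, 0, 1) = (7, 3, 5)
  proc-D needs (1, 0, 3) <= (7, 3, 5) -> finishes; pool += (2, 0, 2) = (9, 3, 7)
  proc-B needs (7, 0, 1) <= (9, 3, 7) -> finishes; pool += (0, 0, 1) = (9, 3, 8)


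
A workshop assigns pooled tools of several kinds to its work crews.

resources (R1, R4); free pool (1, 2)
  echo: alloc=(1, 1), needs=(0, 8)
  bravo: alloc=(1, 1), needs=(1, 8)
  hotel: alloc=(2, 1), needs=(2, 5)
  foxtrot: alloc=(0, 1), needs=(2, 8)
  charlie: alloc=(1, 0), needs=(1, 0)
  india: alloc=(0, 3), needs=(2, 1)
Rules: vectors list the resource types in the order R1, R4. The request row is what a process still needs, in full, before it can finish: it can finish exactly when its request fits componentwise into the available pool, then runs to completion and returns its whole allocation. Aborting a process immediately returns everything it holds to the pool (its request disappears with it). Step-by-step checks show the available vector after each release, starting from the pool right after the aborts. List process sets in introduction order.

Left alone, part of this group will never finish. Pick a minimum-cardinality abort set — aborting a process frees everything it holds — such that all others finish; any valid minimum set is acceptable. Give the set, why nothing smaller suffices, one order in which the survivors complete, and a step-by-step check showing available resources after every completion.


The answer: abort echo and bravo.
Key observation: foxtrot could never have finished before the abort; with (2, 2) returned by echo and bravo, it fits at step 4.
No one abort is enough; case by case: echo alone leaves bravo blocked (short on R4); bravo alone leaves echo blocked (short on R4); hotel alone leaves echo blocked (short on R4); foxtrot alone leaves echo blocked (short on R4); charlie alone leaves echo blocked (short on R4); india alone leaves echo blocked (short on R4).
One survivor order: india, hotel, charlie, foxtrot. Walking it through (post-abort pool first):
  pool = (3, 4)
  india needs (2, 1) <= (3, 4) -> finishes; pool += (0, 3) = (3, 7)
  hotel needs (2, 5) <= (3, 7) -> finishes; pool += (2, 1) = (5, 8)
  charlie needs (1, 0) <= (5, 8) -> finishes; pool += (1, 0) = (6, 8)
  foxtrot needs (2, 8) <= (6, 8) -> finishes; pool += (0, 1) = (6, 9)


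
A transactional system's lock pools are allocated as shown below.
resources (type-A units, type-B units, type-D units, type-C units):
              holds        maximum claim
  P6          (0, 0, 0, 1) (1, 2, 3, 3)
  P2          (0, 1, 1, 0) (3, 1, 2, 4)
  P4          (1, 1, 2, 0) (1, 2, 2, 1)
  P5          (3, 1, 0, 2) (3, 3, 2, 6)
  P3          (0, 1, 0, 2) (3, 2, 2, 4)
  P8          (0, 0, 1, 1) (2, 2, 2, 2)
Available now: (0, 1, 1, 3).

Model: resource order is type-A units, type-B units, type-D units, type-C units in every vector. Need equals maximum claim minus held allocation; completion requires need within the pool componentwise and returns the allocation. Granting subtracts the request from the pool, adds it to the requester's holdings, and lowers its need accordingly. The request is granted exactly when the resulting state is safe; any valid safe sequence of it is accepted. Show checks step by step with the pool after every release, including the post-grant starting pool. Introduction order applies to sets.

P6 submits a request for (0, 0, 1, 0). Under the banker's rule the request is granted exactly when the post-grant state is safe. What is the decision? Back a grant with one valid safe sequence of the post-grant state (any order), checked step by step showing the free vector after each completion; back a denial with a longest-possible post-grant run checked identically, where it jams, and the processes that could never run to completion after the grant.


GRANT — the state after the grant stays safe, e.g. via P4, P6, P5, P3, P8, P2.
Key observation: (0, 1, 0, 3) free after granting still covers P4 first, and each release covers the next.
Check on the post-grant state, step by step:
  pool = (0, 1, 0, 3)
  P4: need (0, 1, 0, 1) fits (0, 1, 0, 3); releases (1, 1, 2, 0), pool now (1, 2, 2, 3)
  P6: need (1, 2, 2, 2) fits (1, 2, 2, 3); releases (0, 0, 1, 1), pool now (1, 2, 3, 4)
  P5: need (0, 2, 2, 4) fits (1, 2, 3, 4); releases (3, 1, 0, 2), pool now (4, 3, 3, 6)
  P3: need (3, 1, 2, 2) fits (4, 3, 3, 6); releases (0, 1, 0, 2), pool now (4, 4, 3, 8)
  P8: need (2, 2, 1, 1) fits (4, 4, 3, 8); releases (0, 0, 1, 1), pool now (4, 4, 4, 9)
  P2: need (3, 0, 1, 4) fits (4, 4, 4, 9); releases (0, 1, 1, 0), pool now (4, 5, 5, 9)


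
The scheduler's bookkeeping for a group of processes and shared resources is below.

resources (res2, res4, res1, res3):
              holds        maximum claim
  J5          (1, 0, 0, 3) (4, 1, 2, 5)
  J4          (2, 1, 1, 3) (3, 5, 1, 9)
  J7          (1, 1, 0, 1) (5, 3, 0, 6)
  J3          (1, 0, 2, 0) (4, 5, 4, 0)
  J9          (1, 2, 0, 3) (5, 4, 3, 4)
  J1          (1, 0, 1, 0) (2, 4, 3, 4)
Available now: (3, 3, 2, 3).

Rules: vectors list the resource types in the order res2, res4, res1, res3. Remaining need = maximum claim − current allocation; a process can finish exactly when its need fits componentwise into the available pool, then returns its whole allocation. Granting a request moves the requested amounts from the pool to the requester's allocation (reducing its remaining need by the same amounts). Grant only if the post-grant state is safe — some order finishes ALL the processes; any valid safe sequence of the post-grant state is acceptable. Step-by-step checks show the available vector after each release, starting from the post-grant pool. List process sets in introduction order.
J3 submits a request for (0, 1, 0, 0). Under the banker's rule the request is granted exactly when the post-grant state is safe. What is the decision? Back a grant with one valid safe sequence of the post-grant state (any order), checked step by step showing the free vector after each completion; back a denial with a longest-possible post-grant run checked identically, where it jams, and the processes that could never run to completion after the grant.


DENY. Granting would leave the state unsafe.
Key observation: after J5, J7 the pool peaks at (5, 3, 2, 7), and each blocked process is short somewhere: J4 on res4; J3 on res4; J9 on res1; J1 on res4.
After a pretend grant, a maximal execution: J5, J7 — then nothing else fits. Check, step by step:
  pool = (3, 2, 2, 3)
  J5 needs (3, 1, 2, 2) <= (3, 2, 2, 3) -> finishes; pool += (1, 0, 0, 3) = (4, 2, 2, 6)
  J7 needs (4, 2, 0, 5) <= (4, 2, 2, 6) -> finishes; pool += (1, 1, 0, 1) = (5, 3, 2, 7)
  J4 cannot run: need (1, 4, 0, 6) vs free (5, 3, 2, 7) (insufficient res4)
  J3 cannot run: need (3, 4, 2, 0) vs free (5, 3, 2, 7) (insufficient res4)
  J9 cannot run: need (4, 2, 3, 1) vs free (5, 3, 2, 7) (insufficient res1)
  J1 cannot run: need (1, 4, 2, 4) vs free (5, 3, 2, 7) (insufficient res4)
Post-grant, the permanently blocked set is J4, J3, J9 and J1.


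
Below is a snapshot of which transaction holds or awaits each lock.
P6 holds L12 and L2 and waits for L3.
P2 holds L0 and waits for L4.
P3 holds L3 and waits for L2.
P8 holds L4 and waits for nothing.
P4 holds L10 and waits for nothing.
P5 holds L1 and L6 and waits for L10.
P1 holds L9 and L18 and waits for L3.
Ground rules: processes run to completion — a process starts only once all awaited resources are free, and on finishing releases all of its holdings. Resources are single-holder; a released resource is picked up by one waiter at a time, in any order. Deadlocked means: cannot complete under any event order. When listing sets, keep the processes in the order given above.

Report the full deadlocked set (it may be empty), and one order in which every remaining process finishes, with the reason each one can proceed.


Deadlocked set: P6, P3 and P1.
Key observation: the cycle P6 -> P3 -> P6 can never break — each member waits on the next; P1 waits into the deadlock from upstream.
One completion order for the rest: P4, P8, P5, P2.
Step-by-step check:
  P4: no waits; runs immediately, freeing L10
  P8: no waits; runs immediately, freeing L4
  run P5 (all its waits — L10 — are resolved); releases L1 and L6
  run P2 (all its waits — L4 — are resolved); releases L0


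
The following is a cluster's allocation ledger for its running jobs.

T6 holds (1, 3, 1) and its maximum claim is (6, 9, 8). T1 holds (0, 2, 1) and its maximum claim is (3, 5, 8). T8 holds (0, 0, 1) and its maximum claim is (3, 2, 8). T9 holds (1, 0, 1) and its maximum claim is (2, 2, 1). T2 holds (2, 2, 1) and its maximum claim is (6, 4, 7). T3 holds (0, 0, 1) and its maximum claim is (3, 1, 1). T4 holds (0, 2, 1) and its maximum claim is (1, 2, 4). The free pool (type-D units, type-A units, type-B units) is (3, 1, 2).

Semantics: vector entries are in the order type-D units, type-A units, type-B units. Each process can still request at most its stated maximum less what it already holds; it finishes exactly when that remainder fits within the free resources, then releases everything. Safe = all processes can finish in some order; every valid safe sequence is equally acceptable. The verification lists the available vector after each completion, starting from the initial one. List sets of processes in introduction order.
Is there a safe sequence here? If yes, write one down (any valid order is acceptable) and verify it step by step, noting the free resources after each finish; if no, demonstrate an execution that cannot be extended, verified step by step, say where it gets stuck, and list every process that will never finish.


UNSAFE.
Key observation: even finishing T3, T4, T9 leaves just (4, 3, 5) free — too little type-B units for any of the remaining processes.
A maximal execution: T3, T4, T9 — then nothing else fits. Verifying each step:
  pool = (3, 1, 2)
  T3: need (3, 1, 0) fits (3, 1, 2); releases (0, 0, 1), pool now (3, 1, 3)
  T4: need (1, 0, 3) fits (3, 1, 3); releases (0, 2, 1), pool now (3, 3, 4)
  T9: need (1, 2, 0) fits (3, 3, 4); releases (1, 0, 1), pool now (4, 3, 5)
  T6 still needs (5, 6, 7) but only (4, 3, 5) is free — short on type-D units, type-A units and type-B units
  T1 still needs (3, 3, 7) but only (4, 3, 5) is free — short on type-B units
  T8 still needs (3, 2, 7) but only (4, 3, 5) is free — short on type-B units
  T2 still needs (4, 2, 6) but only (4, 3, 5) is free — short on type-B units
Processes that can never finish: T6, T1, T8 and T2.


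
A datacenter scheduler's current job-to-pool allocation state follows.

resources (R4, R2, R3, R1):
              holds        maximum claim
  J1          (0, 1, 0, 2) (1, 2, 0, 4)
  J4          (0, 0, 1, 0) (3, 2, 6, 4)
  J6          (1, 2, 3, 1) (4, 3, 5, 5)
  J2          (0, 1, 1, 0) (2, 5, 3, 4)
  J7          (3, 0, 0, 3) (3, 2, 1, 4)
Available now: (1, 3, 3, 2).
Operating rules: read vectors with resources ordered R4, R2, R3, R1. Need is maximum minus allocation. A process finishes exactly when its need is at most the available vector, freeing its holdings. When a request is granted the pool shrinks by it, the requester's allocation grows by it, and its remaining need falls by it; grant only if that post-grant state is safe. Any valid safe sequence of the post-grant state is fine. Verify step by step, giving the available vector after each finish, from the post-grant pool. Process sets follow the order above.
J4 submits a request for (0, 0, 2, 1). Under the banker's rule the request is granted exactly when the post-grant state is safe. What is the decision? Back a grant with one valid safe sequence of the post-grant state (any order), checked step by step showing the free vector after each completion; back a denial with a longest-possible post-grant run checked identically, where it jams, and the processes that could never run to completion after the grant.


DENY. Granting would leave the state unsafe.
Key observation: even finishing J7, J1 leaves just (4, 4, 1, 6) free — too little R3 for any of the remaining processes.
On the post-grant state, J7, J1 is a maximal run — nothing extends it. Verifying each step:
  pool = (1, 3, 1, 1)
  J7 needs (0, 2, 1, 1) <= (1, 3, 1, 1) -> finishes; pool += (3, 0, 0, 3) = (4, 3, 1, 4)
  J1 needs (1, 1, 0, 2) <= (4, 3, 1, 4) -> finishes; pool += (0, 1, 0, 2) = (4, 4, 1, 6)
  J4 still needs (3, 2, 3, 3) but only (4, 4, 1, 6) is free — short on R3
  J6 still needs (3, 1, 2, 4) but only (4, 4, 1, 6) is free — short on R3
  J2 still needs (2, 4, 2, 4) but only (4, 4, 1, 6) is free — short on R3
Post-grant, the permanently blocked set is J4, J6 and J2.


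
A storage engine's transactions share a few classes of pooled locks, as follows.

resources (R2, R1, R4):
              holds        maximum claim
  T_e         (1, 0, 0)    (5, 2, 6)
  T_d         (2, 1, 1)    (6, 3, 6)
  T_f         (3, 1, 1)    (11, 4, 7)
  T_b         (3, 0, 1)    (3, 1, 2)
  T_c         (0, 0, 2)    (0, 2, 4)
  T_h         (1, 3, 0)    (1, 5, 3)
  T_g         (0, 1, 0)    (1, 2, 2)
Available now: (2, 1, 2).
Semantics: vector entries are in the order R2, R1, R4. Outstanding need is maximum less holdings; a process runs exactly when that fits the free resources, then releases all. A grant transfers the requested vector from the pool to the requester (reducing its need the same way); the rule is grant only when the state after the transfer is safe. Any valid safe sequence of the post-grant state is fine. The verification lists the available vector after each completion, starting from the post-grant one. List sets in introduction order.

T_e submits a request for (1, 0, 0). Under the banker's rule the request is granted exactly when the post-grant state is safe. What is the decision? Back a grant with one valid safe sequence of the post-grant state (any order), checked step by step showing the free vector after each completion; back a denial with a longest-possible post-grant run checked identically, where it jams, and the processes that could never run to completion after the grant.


GRANT: granting preserves safety; a valid post-grant sequence is T_g, T_b, T_h, T_c, T_d, T_e, T_f.
Key observation: with (1, 1, 2) left after the transfer, T_g can run at once — the state stays safe.
Verifying the post-grant state step by step:
  pool = (1, 1, 2)
  T_g needs (1, 1, 2) <= (1, 1, 2) -> finishes; pool += (0, 1, 0) = (1, 2, 2)
  T_b needs (0, 1, 1) <= (1, 2, 2) -> finishes; pool += (3, 0, 1) = (4, 2, 3)
  T_h needs (0, 2, 3) <= (4, 2, 3) -> finishes; pool += (1, 3, 0) = (5, 5, 3)
  T_c needs (0, 2, 2) <= (5, 5, 3) -> finishes; pool += (0, 0, 2) = (5, 5, 5)
  T_d needs (4, 2, 5) <= (5, 5, 5) -> finishes; pool += (2, 1, 1) = (7, 6, 6)
  T_e needs (3, 2, 6) <= (7, 6, 6) -> finishes; pool += (2, 0, 0) = (9, 6, 6)
  T_f needs (8, 3, 6) <= (9, 6, 6) -> finishes; pool += (3, 1, 1) = (12, 7, 7)


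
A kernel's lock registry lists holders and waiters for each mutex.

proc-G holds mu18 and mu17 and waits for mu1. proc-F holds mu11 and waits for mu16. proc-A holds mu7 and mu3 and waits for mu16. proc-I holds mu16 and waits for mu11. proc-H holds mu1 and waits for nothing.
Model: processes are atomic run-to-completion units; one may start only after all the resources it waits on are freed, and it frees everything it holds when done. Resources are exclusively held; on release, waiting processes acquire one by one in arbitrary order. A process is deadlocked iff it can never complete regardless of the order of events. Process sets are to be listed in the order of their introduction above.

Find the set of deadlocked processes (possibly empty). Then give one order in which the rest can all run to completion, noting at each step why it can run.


The deadlocked set is proc-F, proc-A and proc-I.
Key observation: the wait chain closes on itself along proc-F -> proc-I -> proc-F; proc-A waits into the deadlock from upstream.
One completion order for the rest: proc-H, proc-G.
Verifying each step:
  run proc-H (it waits on nothing); releases mu1
  proc-G waits on mu1 — all released -> runs and releases mu18 and mu17


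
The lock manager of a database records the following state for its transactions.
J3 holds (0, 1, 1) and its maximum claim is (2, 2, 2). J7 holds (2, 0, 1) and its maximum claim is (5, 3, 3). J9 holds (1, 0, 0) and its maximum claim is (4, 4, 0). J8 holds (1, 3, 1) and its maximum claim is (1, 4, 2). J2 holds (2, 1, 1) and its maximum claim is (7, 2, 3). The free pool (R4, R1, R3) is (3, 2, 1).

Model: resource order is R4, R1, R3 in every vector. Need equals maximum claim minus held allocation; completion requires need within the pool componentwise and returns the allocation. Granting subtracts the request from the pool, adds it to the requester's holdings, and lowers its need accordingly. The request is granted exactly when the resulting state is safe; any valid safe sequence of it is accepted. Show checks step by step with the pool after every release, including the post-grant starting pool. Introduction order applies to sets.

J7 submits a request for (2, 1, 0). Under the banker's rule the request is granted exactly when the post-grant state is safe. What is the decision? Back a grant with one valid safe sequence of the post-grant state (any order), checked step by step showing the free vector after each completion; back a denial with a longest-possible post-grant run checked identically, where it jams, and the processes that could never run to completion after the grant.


GRANT — the state after the grant stays safe, e.g. via J8, J7, J2, J9, J3.
Key observation: even at the reduced pool (1, 1, 1), J8 fits immediately, so safety survives the grant.
Verifying the post-grant state step by step:
  pool = (1, 1, 1)
  run J8 (needs (0, 1, 1), free (1, 1, 1)); after release of (1, 3, 1) the pool is (2, 4, 2)
  run J7 (needs (1, 2, 2), free (2, 4, 2)); after release of (4, 1, 1) the pool is (6, 5, 3)
  run J2 (needs (5, 1, 2), free (6, 5, 3)); after release of (2, 1, 1) the pool is (8, 6, 4)
  run J9 (needs (3, 4, 0), free (8, 6, 4)); after release of (1, 0, 0) the pool is (9, 6, 4)
  run J3 (needs (2, 1, 1), free (9, 6, 4)); after release of (0, 1, 1) the pool is (9, 7, 5)


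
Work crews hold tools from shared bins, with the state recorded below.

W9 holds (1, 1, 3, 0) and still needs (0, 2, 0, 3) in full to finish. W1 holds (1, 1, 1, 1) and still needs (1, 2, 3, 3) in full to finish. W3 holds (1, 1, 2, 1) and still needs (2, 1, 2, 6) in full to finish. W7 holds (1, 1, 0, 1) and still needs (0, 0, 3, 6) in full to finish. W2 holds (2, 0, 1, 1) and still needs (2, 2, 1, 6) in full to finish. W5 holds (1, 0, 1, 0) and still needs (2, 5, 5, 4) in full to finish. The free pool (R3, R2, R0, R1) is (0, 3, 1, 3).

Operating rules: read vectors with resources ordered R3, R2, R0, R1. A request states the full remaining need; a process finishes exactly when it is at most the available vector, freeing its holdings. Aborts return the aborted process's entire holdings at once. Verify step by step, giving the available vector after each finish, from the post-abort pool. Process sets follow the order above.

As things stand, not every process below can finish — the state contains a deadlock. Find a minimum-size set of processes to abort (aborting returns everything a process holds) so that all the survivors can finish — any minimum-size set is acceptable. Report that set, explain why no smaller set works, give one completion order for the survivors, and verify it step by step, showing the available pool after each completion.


Minimum abort set: W3 and W7.
Key observation: no ordering could ever have run W2 before the abort of W3 and W7; with (2, 2, 2, 2) back in the pool it fits at step 4.
Minimality, checking each single-abort alternative: W9 alone leaves W3 blocked (short on R1); W1 alone leaves W3 blocked (short on R1); W3 alone leaves W7 blocked (short on R1); W7 alone leaves W3 blocked (short on R1); W2 alone leaves W3 blocked (short on R1); W5 alone leaves W3 blocked (short on R1).
One survivor order: W9, W5, W1, W2. Step-by-step check (post-abort pool first):
  pool = (2, 5, 3, 5)
  W9: need (0, 2, 0, 3) fits (2, 5, 3, 5); releases (1, 1, 3, 0), pool now (3, 6, 6, 5)
  W5: need (2, 5, 5, 4) fits (3, 6, 6, 5); releases (1, 0, 1, 0), pool now (4, 6, 7, 5)
  W1: need (1, 2, 3, 3) fits (4, 6, 7, 5); releases (1, 1, 1, 1), pool now (5, 7, 8, 6)
  W2: need (2, 2, 1, 6) fits (5, 7, 8, 6); releases (2, 0, 1, 1), pool now (7, 7, 9, 7)


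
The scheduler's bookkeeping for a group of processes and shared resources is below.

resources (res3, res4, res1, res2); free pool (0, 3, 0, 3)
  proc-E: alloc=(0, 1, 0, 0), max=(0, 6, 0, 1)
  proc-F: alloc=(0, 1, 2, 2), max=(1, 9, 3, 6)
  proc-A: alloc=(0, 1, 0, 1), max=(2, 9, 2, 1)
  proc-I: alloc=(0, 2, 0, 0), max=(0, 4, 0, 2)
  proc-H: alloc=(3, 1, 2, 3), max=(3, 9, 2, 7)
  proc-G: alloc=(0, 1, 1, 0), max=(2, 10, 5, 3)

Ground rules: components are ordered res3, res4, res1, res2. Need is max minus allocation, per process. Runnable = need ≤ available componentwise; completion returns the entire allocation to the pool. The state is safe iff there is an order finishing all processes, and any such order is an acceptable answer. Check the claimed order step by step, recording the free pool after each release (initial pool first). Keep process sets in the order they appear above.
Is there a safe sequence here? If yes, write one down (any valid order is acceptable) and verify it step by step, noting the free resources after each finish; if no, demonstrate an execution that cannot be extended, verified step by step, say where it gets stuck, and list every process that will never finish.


The state is UNSAFE.
Key observation: even finishing proc-I, proc-E leaves just (0, 6, 0, 3) free — too little res4 for any of the remaining processes.
Going as far as possible: proc-I, proc-E; after that, nothing fits. Verifying each step:
  pool = (0, 3, 0, 3)
  proc-I: need (0, 2, 0, 2) fits (0, 3, 0, 3); releases (0, 2, 0, 0), pool now (0, 5, 0, 3)
  proc-E: need (0, 5, 0, 1) fits (0, 5, 0, 3); releases (0, 1, 0, 0), pool now (0, 6, 0, 3)
  proc-F cannot run: need (1, 8, 1, 4) vs free (0, 6, 0, 3) (insufficient res3, res4, res1 and res2)
  proc-A cannot run: need (2, 8, 2, 0) vs free (0, 6, 0, 3) (insufficient res3, res4 and res1)
  proc-H cannot run: need (0, 8, 0, 4) vs free (0, 6, 0, 3) (insufficient res4 and res2)
  proc-G cannot run: need (2, 9, 4, 3) vs free (0, 6, 0, 3) (insufficient res3, res4 and res1)
Processes that can never finish: proc-F, proc-A, proc-H and proc-G.


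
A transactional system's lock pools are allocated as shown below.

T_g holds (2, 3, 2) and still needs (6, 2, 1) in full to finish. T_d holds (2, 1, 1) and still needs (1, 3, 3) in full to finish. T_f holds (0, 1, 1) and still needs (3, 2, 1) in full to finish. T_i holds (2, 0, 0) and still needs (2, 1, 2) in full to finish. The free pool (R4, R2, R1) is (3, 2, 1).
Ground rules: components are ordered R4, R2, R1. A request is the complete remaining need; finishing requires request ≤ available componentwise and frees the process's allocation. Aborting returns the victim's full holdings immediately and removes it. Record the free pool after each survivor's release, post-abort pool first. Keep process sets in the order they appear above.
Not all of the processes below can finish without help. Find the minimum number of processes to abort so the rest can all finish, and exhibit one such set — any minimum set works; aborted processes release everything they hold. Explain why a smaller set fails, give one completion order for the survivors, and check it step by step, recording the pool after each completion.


The answer: abort T_g.
Key observation: the deadlocked T_d becomes finishable only because T_g released (2, 3, 2); it completes at step 1 below.
Why nothing smaller works: aborting no one leaves the state deadlocked as given.
Survivors finish in the order: T_d, T_i, T_f. Check, step by step (pool after the aborts first):
  pool = (5, 5, 3)
  T_d: need (1, 3, 3) fits (5, 5, 3); releases (2, 1, 1), pool now (7, 6, 4)
  T_i: need (2, 1, 2) fits (7, 6, 4); releases (2, 0, 0), pool now (9, 6, 4)
  T_f: need (3, 2, 1) fits (9, 6, 4); releases (0, 1, 1), pool now (9, 7, 5)


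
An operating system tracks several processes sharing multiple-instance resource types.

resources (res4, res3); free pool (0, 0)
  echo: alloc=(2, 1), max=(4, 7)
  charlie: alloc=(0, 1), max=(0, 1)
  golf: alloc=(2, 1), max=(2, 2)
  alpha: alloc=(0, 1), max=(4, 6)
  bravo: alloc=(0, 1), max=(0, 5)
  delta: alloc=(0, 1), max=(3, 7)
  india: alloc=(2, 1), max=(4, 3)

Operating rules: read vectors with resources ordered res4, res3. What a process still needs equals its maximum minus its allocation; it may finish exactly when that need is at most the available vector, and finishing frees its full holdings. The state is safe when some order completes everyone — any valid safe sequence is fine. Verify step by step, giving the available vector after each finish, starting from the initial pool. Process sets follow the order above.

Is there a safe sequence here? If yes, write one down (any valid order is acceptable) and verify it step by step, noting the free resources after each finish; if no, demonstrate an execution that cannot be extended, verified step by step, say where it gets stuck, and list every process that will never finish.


The state is UNSAFE.
Key observation: the wall is res3: completing charlie, golf, india brings the pool only to (4, 3), and all the rest need more.
The run charlie, golf, india cannot be extended any further. Verifying each step:
  pool = (0, 0)
  charlie needs (0, 0) <= (0, 0) -> finishes; pool += (0, 1) = (0, 1)
  golf needs (0, 1) <= (0, 1) -> finishes; pool += (2, 1) = (2, 2)
  india needs (2, 2) <= (2, 2) -> finishes; pool += (2, 1) = (4, 3)
  blocked: echo wants (2, 6), pool (4, 3) — not enough res3
  blocked: alpha wants (4, 5), pool (4, 3) — not enough res3
  blocked: bravo wants (0, 4), pool (4, 3) — not enough res3
  blocked: delta wants (3, 6), pool (4, 3) — not enough res3
Permanently blocked: echo, alpha, bravo and delta.
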